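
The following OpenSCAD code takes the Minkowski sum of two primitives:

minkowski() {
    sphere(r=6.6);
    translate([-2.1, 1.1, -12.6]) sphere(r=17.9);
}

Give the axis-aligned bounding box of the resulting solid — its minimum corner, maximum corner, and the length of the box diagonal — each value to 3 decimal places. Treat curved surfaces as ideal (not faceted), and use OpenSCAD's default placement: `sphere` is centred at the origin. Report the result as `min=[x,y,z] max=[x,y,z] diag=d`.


A = translate([-2.1, 1.1, -12.6]) sphere(r=17.9) → bbox [-20,-16.8,-30.5] .. [15.8,19,5.3]
B = sphere(r=6.6) → bbox [-6.6,-6.6,-6.6] .. [6.6,6.6,6.6]
lo = A.lo+B.lo = [-20-6.6, -16.8-6.6, -30.5-6.6] = [-26.600,-23.400,-37.100]
hi = A.hi+B.hi = [15.8+6.6, 19+6.6, 5.3+6.6] = [22.400,25.600,11.900]
diag = √(49²+49²+49²) = √7203 = 84.870

min=[-26.600,-23.400,-37.100] max=[22.400,25.600,11.900] diag=84.870


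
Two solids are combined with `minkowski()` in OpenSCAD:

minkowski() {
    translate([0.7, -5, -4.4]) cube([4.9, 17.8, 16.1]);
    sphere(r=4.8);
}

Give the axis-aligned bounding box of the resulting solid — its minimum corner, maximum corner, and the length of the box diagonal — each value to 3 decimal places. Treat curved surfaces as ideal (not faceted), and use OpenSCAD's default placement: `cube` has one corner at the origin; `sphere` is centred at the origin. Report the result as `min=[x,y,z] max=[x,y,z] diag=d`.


min=[-4.100,-9.800,-9.200] max=[10.400,17.600,16.500] diag=40.268

A = translate([0.7, -5, -4.4]) cube([4.9, 17.8, 16.1]) → bbox [0.7,-5,-4.4] .. [5.6,12.8,11.7]
B = sphere(r=4.8) → bbox [-4.8,-4.8,-4.8] .. [4.8,4.8,4.8]
lo = A.lo+B.lo = [0.7-4.8, -5-4.8, -4.4-4.8] = [-4.100,-9.800,-9.200]
hi = A.hi+B.hi = [5.6+4.8, 12.8+4.8, 11.7+4.8] = [10.400,17.600,16.500]
diag = √(14.5²+27.4²+25.7²) = √1621.5 = 40.268


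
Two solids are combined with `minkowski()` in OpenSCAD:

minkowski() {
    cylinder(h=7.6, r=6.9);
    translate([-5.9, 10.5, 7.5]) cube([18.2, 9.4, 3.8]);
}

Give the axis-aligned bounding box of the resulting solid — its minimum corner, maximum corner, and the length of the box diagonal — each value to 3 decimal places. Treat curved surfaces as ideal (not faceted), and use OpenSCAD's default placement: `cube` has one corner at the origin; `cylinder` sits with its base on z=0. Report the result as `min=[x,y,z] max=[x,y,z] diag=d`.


A = translate([-5.9, 10.5, 7.5]) cube([18.2, 9.4, 3.8]) → bbox [-5.9,10.5,7.5] .. [12.3,19.9,11.3]
B = cylinder(h=7.6, r=6.9) → bbox [-6.9,-6.9,0] .. [6.9,6.9,7.6]
lo = A.lo+B.lo = [-5.9-6.9, 10.5-6.9, 7.5+0] = [-12.800,3.600,7.500]
hi = A.hi+B.hi = [12.3+6.9, 19.9+6.9, 11.3+7.6] = [19.200,26.800,18.900]
diag = √(32²+23.2²+11.4²) = √1692.2 = 41.136

min=[-12.800,3.600,7.500] max=[19.200,26.800,18.900] diag=41.136


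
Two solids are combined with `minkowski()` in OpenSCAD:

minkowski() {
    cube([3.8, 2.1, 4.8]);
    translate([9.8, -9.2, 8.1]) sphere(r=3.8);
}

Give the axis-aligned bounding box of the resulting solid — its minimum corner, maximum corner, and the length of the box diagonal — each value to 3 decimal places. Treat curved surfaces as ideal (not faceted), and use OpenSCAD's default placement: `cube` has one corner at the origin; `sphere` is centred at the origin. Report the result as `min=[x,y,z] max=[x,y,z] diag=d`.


min=[6.000,-13.000,4.300] max=[17.400,-3.300,16.700] diag=19.437

A = translate([9.8, -9.2, 8.1]) sphere(r=3.8) → bbox [6,-13,4.3] .. [13.6,-5.4,11.9]
B = cube([3.8, 2.1, 4.8]) → bbox [0,0,0] .. [3.8,2.1,4.8]
lo = A.lo+B.lo = [6+0, -13+0, 4.3+0] = [6.000,-13.000,4.300]
hi = A.hi+B.hi = [13.6+3.8, -5.4+2.1, 11.9+4.8] = [17.400,-3.300,16.700]
diag = √(11.4²+9.7²+12.4²) = √377.81 = 19.437


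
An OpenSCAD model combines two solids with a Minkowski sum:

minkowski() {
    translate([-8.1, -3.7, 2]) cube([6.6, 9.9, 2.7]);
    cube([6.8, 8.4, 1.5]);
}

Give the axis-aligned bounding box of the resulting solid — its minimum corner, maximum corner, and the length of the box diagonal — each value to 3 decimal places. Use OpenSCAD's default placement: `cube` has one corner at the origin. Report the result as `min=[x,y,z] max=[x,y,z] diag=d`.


min=[-8.100,-3.700,2.000] max=[5.300,14.600,6.200] diag=23.067

A = translate([-8.1, -3.7, 2]) cube([6.6, 9.9, 2.7]) → bbox [-8.1,-3.7,2] .. [-1.5,6.2,4.7]
B = cube([6.8, 8.4, 1.5]) → bbox [0,0,0] .. [6.8,8.4,1.5]
lo = A.lo+B.lo = [-8.1+0, -3.7+0, 2+0] = [-8.100,-3.700,2.000]
hi = A.hi+B.hi = [-1.5+6.8, 6.2+8.4, 4.7+1.5] = [5.300,14.600,6.200]
diag = √(13.4²+18.3²+4.2²) = √532.09 = 23.067


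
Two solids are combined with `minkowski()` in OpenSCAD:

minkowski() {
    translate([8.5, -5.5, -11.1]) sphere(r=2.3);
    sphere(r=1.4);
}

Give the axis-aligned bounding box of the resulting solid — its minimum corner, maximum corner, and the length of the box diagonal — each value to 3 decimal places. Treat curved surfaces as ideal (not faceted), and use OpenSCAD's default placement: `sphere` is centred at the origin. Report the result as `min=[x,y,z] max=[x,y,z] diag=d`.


min=[4.800,-9.200,-14.800] max=[12.200,-1.800,-7.400] diag=12.817

A = translate([8.5, -5.5, -11.1]) sphere(r=2.3) → bbox [6.2,-7.8,-13.4] .. [10.8,-3.2,-8.8]
B = sphere(r=1.4) → bbox [-1.4,-1.4,-1.4] .. [1.4,1.4,1.4]
lo = A.lo+B.lo = [6.2-1.4, -7.8-1.4, -13.4-1.4] = [4.800,-9.200,-14.800]
hi = A.hi+B.hi = [10.8+1.4, -3.2+1.4, -8.8+1.4] = [12.200,-1.800,-7.400]
diag = √(7.4²+7.4²+7.4²) = √164.28 = 12.817


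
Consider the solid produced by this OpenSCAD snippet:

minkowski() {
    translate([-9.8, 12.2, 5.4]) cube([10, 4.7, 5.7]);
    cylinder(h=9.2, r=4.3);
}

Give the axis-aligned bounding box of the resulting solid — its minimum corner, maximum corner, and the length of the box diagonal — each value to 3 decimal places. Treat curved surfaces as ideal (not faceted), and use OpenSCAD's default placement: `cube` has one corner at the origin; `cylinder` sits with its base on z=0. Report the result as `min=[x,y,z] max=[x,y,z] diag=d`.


A = translate([-9.8, 12.2, 5.4]) cube([10, 4.7, 5.7]) → bbox [-9.8,12.2,5.4] .. [0.2,16.9,11.1]
B = cylinder(h=9.2, r=4.3) → bbox [-4.3,-4.3,0] .. [4.3,4.3,9.2]
lo = A.lo+B.lo = [-9.8-4.3, 12.2-4.3, 5.4+0] = [-14.100,7.900,5.400]
hi = A.hi+B.hi = [0.2+4.3, 16.9+4.3, 11.1+9.2] = [4.500,21.200,20.300]
diag = √(18.6²+13.3²+14.9²) = √744.86 = 27.292

min=[-14.100,7.900,5.400] max=[4.500,21.200,20.300] diag=27.292


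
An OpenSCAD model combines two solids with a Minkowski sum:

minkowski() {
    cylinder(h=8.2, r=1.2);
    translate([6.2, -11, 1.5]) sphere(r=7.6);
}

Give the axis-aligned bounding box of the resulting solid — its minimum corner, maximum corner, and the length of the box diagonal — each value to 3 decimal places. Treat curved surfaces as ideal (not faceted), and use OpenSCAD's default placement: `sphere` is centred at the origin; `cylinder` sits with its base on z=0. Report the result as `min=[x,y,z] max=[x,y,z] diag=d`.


A = translate([6.2, -11, 1.5]) sphere(r=7.6) → bbox [-1.4,-18.6,-6.1] .. [13.8,-3.4,9.1]
B = cylinder(h=8.2, r=1.2) → bbox [-1.2,-1.2,0] .. [1.2,1.2,8.2]
lo = A.lo+B.lo = [-1.4-1.2, -18.6-1.2, -6.1+0] = [-2.600,-19.800,-6.100]
hi = A.hi+B.hi = [13.8+1.2, -3.4+1.2, 9.1+8.2] = [15.000,-2.200,17.300]
diag = √(17.6²+17.6²+23.4²) = √1167.08 = 34.163

min=[-2.600,-19.800,-6.100] max=[15.000,-2.200,17.300] diag=34.163


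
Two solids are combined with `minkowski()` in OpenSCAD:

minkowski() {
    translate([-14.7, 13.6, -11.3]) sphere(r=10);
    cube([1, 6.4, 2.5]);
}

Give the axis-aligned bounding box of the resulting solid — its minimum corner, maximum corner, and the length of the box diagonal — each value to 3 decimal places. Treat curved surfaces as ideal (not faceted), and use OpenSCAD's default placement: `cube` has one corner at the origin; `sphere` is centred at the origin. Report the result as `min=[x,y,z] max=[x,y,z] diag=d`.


A = translate([-14.7, 13.6, -11.3]) sphere(r=10) → bbox [-24.7,3.6,-21.3] .. [-4.7,23.6,-1.3]
B = cube([1, 6.4, 2.5]) → bbox [0,0,0] .. [1,6.4,2.5]
lo = A.lo+B.lo = [-24.7+0, 3.6+0, -21.3+0] = [-24.700,3.600,-21.300]
hi = A.hi+B.hi = [-4.7+1, 23.6+6.4, -1.3+2.5] = [-3.700,30.000,1.200]
diag = √(21²+26.4²+22.5²) = √1644.21 = 40.549

min=[-24.700,3.600,-21.300] max=[-3.700,30.000,1.200] diag=40.549


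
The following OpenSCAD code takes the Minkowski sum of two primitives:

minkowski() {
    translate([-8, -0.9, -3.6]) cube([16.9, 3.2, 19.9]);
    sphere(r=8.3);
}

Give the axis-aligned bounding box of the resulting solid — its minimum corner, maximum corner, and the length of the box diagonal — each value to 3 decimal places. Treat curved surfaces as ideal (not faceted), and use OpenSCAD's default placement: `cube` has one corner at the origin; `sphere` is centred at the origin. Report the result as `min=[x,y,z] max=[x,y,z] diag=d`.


A = translate([-8, -0.9, -3.6]) cube([16.9, 3.2, 19.9]) → bbox [-8,-0.9,-3.6] .. [8.9,2.3,16.3]
B = sphere(r=8.3) → bbox [-8.3,-8.3,-8.3] .. [8.3,8.3,8.3]
lo = A.lo+B.lo = [-8-8.3, -0.9-8.3, -3.6-8.3] = [-16.300,-9.200,-11.900]
hi = A.hi+B.hi = [8.9+8.3, 2.3+8.3, 16.3+8.3] = [17.200,10.600,24.600]
diag = √(33.5²+19.8²+36.5²) = √2846.54 = 53.353

min=[-16.300,-9.200,-11.900] max=[17.200,10.600,24.600] diag=53.353


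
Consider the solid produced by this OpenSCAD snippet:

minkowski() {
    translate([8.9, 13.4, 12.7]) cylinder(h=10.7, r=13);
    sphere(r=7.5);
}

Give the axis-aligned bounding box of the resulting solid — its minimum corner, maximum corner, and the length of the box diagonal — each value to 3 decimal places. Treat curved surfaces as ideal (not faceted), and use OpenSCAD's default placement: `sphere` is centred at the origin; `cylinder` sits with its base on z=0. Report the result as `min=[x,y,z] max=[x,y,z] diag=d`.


min=[-11.600,-7.100,5.200] max=[29.400,33.900,30.900] diag=63.423

A = translate([8.9, 13.4, 12.7]) cylinder(h=10.7, r=13) → bbox [-4.1,0.4,12.7] .. [21.9,26.4,23.4]
B = sphere(r=7.5) → bbox [-7.5,-7.5,-7.5] .. [7.5,7.5,7.5]
lo = A.lo+B.lo = [-4.1-7.5, 0.4-7.5, 12.7-7.5] = [-11.600,-7.100,5.200]
hi = A.hi+B.hi = [21.9+7.5, 26.4+7.5, 23.4+7.5] = [29.400,33.900,30.900]
diag = √(41²+41²+25.7²) = √4022.49 = 63.423


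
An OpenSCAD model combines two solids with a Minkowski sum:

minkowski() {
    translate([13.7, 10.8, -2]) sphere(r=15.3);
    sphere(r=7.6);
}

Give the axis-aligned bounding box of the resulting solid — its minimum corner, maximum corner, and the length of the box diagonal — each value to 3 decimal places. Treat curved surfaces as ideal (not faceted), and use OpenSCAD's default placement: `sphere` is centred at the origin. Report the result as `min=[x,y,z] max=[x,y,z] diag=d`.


A = translate([13.7, 10.8, -2]) sphere(r=15.3) → bbox [-1.6,-4.5,-17.3] .. [29,26.1,13.3]
B = sphere(r=7.6) → bbox [-7.6,-7.6,-7.6] .. [7.6,7.6,7.6]
lo = A.lo+B.lo = [-1.6-7.6, -4.5-7.6, -17.3-7.6] = [-9.200,-12.100,-24.900]
hi = A.hi+B.hi = [29+7.6, 26.1+7.6, 13.3+7.6] = [36.600,33.700,20.900]
diag = √(45.8²+45.8²+45.8²) = √6292.92 = 79.328

min=[-9.200,-12.100,-24.900] max=[36.600,33.700,20.900] diag=79.328


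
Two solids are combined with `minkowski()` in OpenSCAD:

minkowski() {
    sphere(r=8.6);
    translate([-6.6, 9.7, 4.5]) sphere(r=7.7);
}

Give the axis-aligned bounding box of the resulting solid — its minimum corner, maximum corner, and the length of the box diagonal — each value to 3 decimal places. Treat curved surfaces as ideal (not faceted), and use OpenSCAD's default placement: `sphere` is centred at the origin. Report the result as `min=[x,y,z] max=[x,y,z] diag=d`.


min=[-22.900,-6.600,-11.800] max=[9.700,26.000,20.800] diag=56.465

A = translate([-6.6, 9.7, 4.5]) sphere(r=7.7) → bbox [-14.3,2,-3.2] .. [1.1,17.4,12.2]
B = sphere(r=8.6) → bbox [-8.6,-8.6,-8.6] .. [8.6,8.6,8.6]
lo = A.lo+B.lo = [-14.3-8.6, 2-8.6, -3.2-8.6] = [-22.900,-6.600,-11.800]
hi = A.hi+B.hi = [1.1+8.6, 17.4+8.6, 12.2+8.6] = [9.700,26.000,20.800]
diag = √(32.6²+32.6²+32.6²) = √3188.28 = 56.465


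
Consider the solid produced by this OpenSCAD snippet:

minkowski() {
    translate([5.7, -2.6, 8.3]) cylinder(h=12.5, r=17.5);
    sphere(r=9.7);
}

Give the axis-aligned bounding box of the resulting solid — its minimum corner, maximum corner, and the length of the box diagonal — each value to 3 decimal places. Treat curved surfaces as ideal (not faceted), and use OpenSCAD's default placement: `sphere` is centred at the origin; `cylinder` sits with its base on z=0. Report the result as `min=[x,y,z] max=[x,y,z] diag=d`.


min=[-21.500,-29.800,-1.400] max=[32.900,24.600,30.500] diag=83.285

A = translate([5.7, -2.6, 8.3]) cylinder(h=12.5, r=17.5) → bbox [-11.8,-20.1,8.3] .. [23.2,14.9,20.8]
B = sphere(r=9.7) → bbox [-9.7,-9.7,-9.7] .. [9.7,9.7,9.7]
lo = A.lo+B.lo = [-11.8-9.7, -20.1-9.7, 8.3-9.7] = [-21.500,-29.800,-1.400]
hi = A.hi+B.hi = [23.2+9.7, 14.9+9.7, 20.8+9.7] = [32.900,24.600,30.500]
diag = √(54.4²+54.4²+31.9²) = √6936.33 = 83.285


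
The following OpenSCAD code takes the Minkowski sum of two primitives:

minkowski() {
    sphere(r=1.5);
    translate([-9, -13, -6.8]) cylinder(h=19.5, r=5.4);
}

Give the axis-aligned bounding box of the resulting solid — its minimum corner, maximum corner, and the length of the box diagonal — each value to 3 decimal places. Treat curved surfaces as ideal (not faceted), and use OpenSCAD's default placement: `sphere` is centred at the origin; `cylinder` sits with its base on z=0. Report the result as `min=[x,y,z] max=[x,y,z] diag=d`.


A = translate([-9, -13, -6.8]) cylinder(h=19.5, r=5.4) → bbox [-14.4,-18.4,-6.8] .. [-3.6,-7.6,12.7]
B = sphere(r=1.5) → bbox [-1.5,-1.5,-1.5] .. [1.5,1.5,1.5]
lo = A.lo+B.lo = [-14.4-1.5, -18.4-1.5, -6.8-1.5] = [-15.900,-19.900,-8.300]
hi = A.hi+B.hi = [-3.6+1.5, -7.6+1.5, 12.7+1.5] = [-2.100,-6.100,14.200]
diag = √(13.8²+13.8²+22.5²) = √887.13 = 29.785

min=[-15.900,-19.900,-8.300] max=[-2.100,-6.100,14.200] diag=29.785


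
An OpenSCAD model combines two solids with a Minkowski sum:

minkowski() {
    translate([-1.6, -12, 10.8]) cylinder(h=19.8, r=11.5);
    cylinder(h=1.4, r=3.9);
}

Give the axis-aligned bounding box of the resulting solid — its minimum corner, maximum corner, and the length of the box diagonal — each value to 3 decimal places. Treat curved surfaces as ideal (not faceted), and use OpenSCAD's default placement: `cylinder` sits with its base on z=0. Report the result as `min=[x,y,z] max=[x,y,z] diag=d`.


A = translate([-1.6, -12, 10.8]) cylinder(h=19.8, r=11.5) → bbox [-13.1,-23.5,10.8] .. [9.9,-0.5,30.6]
B = cylinder(h=1.4, r=3.9) → bbox [-3.9,-3.9,0] .. [3.9,3.9,1.4]
lo = A.lo+B.lo = [-13.1-3.9, -23.5-3.9, 10.8+0] = [-17.000,-27.400,10.800]
hi = A.hi+B.hi = [9.9+3.9, -0.5+3.9, 30.6+1.4] = [13.800,3.400,32.000]
diag = √(30.8²+30.8²+21.2²) = √2346.72 = 48.443

min=[-17.000,-27.400,10.800] max=[13.800,3.400,32.000] diag=48.443


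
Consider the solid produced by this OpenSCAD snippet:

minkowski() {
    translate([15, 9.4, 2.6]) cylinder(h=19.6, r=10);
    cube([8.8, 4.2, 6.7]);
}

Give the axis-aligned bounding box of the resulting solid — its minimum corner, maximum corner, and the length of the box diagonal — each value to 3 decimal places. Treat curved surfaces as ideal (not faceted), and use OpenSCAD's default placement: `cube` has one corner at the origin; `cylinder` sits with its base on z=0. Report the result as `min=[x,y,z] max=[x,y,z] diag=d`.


A = translate([15, 9.4, 2.6]) cylinder(h=19.6, r=10) → bbox [5,-0.6,2.6] .. [25,19.4,22.2]
B = cube([8.8, 4.2, 6.7]) → bbox [0,0,0] .. [8.8,4.2,6.7]
lo = A.lo+B.lo = [5+0, -0.6+0, 2.6+0] = [5.000,-0.600,2.600]
hi = A.hi+B.hi = [25+8.8, 19.4+4.2, 22.2+6.7] = [33.800,23.600,28.900]
diag = √(28.8²+24.2²+26.3²) = √2106.77 = 45.900

min=[5.000,-0.600,2.600] max=[33.800,23.600,28.900] diag=45.900


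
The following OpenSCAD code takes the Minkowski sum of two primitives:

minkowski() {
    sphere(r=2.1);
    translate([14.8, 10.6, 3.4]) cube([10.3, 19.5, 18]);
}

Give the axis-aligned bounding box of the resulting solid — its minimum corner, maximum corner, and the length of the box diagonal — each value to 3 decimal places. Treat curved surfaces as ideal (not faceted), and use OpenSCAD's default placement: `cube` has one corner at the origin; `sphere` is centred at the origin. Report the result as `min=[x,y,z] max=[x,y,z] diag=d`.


min=[12.700,8.500,1.300] max=[27.200,32.200,23.500] diag=35.564

A = translate([14.8, 10.6, 3.4]) cube([10.3, 19.5, 18]) → bbox [14.8,10.6,3.4] .. [25.1,30.1,21.4]
B = sphere(r=2.1) → bbox [-2.1,-2.1,-2.1] .. [2.1,2.1,2.1]
lo = A.lo+B.lo = [14.8-2.1, 10.6-2.1, 3.4-2.1] = [12.700,8.500,1.300]
hi = A.hi+B.hi = [25.1+2.1, 30.1+2.1, 21.4+2.1] = [27.200,32.200,23.500]
diag = √(14.5²+23.7²+22.2²) = √1264.78 = 35.564


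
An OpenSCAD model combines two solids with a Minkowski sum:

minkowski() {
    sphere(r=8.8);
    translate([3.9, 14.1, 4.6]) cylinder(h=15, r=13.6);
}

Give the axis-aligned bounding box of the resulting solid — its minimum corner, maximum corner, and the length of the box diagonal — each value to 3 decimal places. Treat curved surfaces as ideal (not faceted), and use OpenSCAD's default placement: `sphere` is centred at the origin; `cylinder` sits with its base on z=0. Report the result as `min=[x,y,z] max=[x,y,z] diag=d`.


A = translate([3.9, 14.1, 4.6]) cylinder(h=15, r=13.6) → bbox [-9.7,0.5,4.6] .. [17.5,27.7,19.6]
B = sphere(r=8.8) → bbox [-8.8,-8.8,-8.8] .. [8.8,8.8,8.8]
lo = A.lo+B.lo = [-9.7-8.8, 0.5-8.8, 4.6-8.8] = [-18.500,-8.300,-4.200]
hi = A.hi+B.hi = [17.5+8.8, 27.7+8.8, 19.6+8.8] = [26.300,36.500,28.400]
diag = √(44.8²+44.8²+32.6²) = √5076.84 = 71.252

min=[-18.500,-8.300,-4.200] max=[26.300,36.500,28.400] diag=71.252


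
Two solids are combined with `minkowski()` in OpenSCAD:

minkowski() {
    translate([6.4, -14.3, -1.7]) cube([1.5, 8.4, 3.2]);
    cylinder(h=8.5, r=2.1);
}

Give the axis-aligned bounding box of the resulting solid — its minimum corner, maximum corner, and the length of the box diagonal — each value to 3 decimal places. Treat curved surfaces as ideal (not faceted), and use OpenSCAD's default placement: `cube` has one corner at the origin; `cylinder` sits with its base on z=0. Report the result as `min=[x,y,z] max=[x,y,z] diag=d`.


A = translate([6.4, -14.3, -1.7]) cube([1.5, 8.4, 3.2]) → bbox [6.4,-14.3,-1.7] .. [7.9,-5.9,1.5]
B = cylinder(h=8.5, r=2.1) → bbox [-2.1,-2.1,0] .. [2.1,2.1,8.5]
lo = A.lo+B.lo = [6.4-2.1, -14.3-2.1, -1.7+0] = [4.300,-16.400,-1.700]
hi = A.hi+B.hi = [7.9+2.1, -5.9+2.1, 1.5+8.5] = [10.000,-3.800,10.000]
diag = √(5.7²+12.6²+11.7²) = √328.14 = 18.115

min=[4.300,-16.400,-1.700] max=[10.000,-3.800,10.000] diag=18.115


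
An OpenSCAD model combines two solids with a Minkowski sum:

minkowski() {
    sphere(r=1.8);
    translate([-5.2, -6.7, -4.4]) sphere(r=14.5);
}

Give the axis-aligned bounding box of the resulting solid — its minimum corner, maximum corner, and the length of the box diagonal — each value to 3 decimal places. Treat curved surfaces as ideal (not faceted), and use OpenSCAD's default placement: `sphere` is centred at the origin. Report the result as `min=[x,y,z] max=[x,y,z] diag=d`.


min=[-21.500,-23.000,-20.700] max=[11.100,9.600,11.900] diag=56.465

A = translate([-5.2, -6.7, -4.4]) sphere(r=14.5) → bbox [-19.7,-21.2,-18.9] .. [9.3,7.8,10.1]
B = sphere(r=1.8) → bbox [-1.8,-1.8,-1.8] .. [1.8,1.8,1.8]
lo = A.lo+B.lo = [-19.7-1.8, -21.2-1.8, -18.9-1.8] = [-21.500,-23.000,-20.700]
hi = A.hi+B.hi = [9.3+1.8, 7.8+1.8, 10.1+1.8] = [11.100,9.600,11.900]
diag = √(32.6²+32.6²+32.6²) = √3188.28 = 56.465


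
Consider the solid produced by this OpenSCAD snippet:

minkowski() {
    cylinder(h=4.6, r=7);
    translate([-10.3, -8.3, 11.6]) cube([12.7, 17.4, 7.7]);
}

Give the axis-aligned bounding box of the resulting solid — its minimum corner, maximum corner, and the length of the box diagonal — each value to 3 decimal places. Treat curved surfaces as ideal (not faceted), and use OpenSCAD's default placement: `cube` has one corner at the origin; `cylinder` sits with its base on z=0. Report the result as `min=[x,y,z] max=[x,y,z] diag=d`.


A = translate([-10.3, -8.3, 11.6]) cube([12.7, 17.4, 7.7]) → bbox [-10.3,-8.3,11.6] .. [2.4,9.1,19.3]
B = cylinder(h=4.6, r=7) → bbox [-7,-7,0] .. [7,7,4.6]
lo = A.lo+B.lo = [-10.3-7, -8.3-7, 11.6+0] = [-17.300,-15.300,11.600]
hi = A.hi+B.hi = [2.4+7, 9.1+7, 19.3+4.6] = [9.400,16.100,23.900]
diag = √(26.7²+31.4²+12.3²) = √1850.14 = 43.013

min=[-17.300,-15.300,11.600] max=[9.400,16.100,23.900] diag=43.013


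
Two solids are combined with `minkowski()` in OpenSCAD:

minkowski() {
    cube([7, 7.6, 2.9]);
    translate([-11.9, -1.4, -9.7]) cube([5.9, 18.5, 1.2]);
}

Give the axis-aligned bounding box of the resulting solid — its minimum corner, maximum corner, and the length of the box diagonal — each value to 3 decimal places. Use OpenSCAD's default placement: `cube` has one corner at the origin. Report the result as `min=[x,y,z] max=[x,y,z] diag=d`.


min=[-11.900,-1.400,-9.700] max=[1.000,24.700,-5.600] diag=29.401

A = translate([-11.9, -1.4, -9.7]) cube([5.9, 18.5, 1.2]) → bbox [-11.9,-1.4,-9.7] .. [-6,17.1,-8.5]
B = cube([7, 7.6, 2.9]) → bbox [0,0,0] .. [7,7.6,2.9]
lo = A.lo+B.lo = [-11.9+0, -1.4+0, -9.7+0] = [-11.900,-1.400,-9.700]
hi = A.hi+B.hi = [-6+7, 17.1+7.6, -8.5+2.9] = [1.000,24.700,-5.600]
diag = √(12.9²+26.1²+4.1²) = √864.43 = 29.401


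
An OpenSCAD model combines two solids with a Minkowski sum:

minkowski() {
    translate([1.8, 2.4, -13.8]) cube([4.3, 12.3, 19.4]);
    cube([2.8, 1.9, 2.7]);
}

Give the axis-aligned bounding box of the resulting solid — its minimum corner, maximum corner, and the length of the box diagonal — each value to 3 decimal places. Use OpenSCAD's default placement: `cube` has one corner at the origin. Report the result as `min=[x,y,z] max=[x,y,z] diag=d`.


A = translate([1.8, 2.4, -13.8]) cube([4.3, 12.3, 19.4]) → bbox [1.8,2.4,-13.8] .. [6.1,14.7,5.6]
B = cube([2.8, 1.9, 2.7]) → bbox [0,0,0] .. [2.8,1.9,2.7]
lo = A.lo+B.lo = [1.8+0, 2.4+0, -13.8+0] = [1.800,2.400,-13.800]
hi = A.hi+B.hi = [6.1+2.8, 14.7+1.9, 5.6+2.7] = [8.900,16.600,8.300]
diag = √(7.1²+14.2²+22.1²) = √740.46 = 27.211

min=[1.800,2.400,-13.800] max=[8.900,16.600,8.300] diag=27.211


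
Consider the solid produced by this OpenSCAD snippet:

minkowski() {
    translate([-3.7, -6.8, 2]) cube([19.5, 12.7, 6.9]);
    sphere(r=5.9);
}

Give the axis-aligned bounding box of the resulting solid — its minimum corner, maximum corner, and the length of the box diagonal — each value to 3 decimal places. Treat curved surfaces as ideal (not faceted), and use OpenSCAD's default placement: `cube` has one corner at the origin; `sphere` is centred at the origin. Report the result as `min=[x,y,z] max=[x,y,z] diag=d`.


A = translate([-3.7, -6.8, 2]) cube([19.5, 12.7, 6.9]) → bbox [-3.7,-6.8,2] .. [15.8,5.9,8.9]
B = sphere(r=5.9) → bbox [-5.9,-5.9,-5.9] .. [5.9,5.9,5.9]
lo = A.lo+B.lo = [-3.7-5.9, -6.8-5.9, 2-5.9] = [-9.600,-12.700,-3.900]
hi = A.hi+B.hi = [15.8+5.9, 5.9+5.9, 8.9+5.9] = [21.700,11.800,14.800]
diag = √(31.3²+24.5²+18.7²) = √1929.63 = 43.928

min=[-9.600,-12.700,-3.900] max=[21.700,11.800,14.800] diag=43.928


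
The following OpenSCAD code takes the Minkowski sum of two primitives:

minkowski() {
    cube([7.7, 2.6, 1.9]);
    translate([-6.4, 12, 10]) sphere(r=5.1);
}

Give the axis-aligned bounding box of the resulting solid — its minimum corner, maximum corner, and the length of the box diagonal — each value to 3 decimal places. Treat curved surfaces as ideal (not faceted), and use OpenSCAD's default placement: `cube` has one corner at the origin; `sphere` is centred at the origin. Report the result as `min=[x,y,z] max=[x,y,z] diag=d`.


min=[-11.500,6.900,4.900] max=[6.400,19.700,17.000] diag=25.113

A = translate([-6.4, 12, 10]) sphere(r=5.1) → bbox [-11.5,6.9,4.9] .. [-1.3,17.1,15.1]
B = cube([7.7, 2.6, 1.9]) → bbox [0,0,0] .. [7.7,2.6,1.9]
lo = A.lo+B.lo = [-11.5+0, 6.9+0, 4.9+0] = [-11.500,6.900,4.900]
hi = A.hi+B.hi = [-1.3+7.7, 17.1+2.6, 15.1+1.9] = [6.400,19.700,17.000]
diag = √(17.9²+12.8²+12.1²) = √630.66 = 25.113


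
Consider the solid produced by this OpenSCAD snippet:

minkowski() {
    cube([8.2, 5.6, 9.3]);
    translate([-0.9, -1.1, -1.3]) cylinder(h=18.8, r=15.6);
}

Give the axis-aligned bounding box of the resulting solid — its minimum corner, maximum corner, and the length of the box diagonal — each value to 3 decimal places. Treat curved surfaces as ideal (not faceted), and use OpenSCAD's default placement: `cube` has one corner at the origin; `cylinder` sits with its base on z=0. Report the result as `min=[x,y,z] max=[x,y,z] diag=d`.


A = translate([-0.9, -1.1, -1.3]) cylinder(h=18.8, r=15.6) → bbox [-16.5,-16.7,-1.3] .. [14.7,14.5,17.5]
B = cube([8.2, 5.6, 9.3]) → bbox [0,0,0] .. [8.2,5.6,9.3]
lo = A.lo+B.lo = [-16.5+0, -16.7+0, -1.3+0] = [-16.500,-16.700,-1.300]
hi = A.hi+B.hi = [14.7+8.2, 14.5+5.6, 17.5+9.3] = [22.900,20.100,26.800]
diag = √(39.4²+36.8²+28.1²) = √3696.21 = 60.796

min=[-16.500,-16.700,-1.300] max=[22.900,20.100,26.800] diag=60.796


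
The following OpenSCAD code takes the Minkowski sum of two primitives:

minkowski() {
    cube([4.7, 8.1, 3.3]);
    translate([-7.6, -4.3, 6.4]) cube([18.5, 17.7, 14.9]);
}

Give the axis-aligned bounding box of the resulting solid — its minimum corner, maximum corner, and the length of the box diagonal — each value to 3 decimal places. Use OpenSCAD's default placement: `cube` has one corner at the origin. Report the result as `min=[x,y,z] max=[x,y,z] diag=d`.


min=[-7.600,-4.300,6.400] max=[15.600,21.500,24.600] diag=39.181

A = translate([-7.6, -4.3, 6.4]) cube([18.5, 17.7, 14.9]) → bbox [-7.6,-4.3,6.4] .. [10.9,13.4,21.3]
B = cube([4.7, 8.1, 3.3]) → bbox [0,0,0] .. [4.7,8.1,3.3]
lo = A.lo+B.lo = [-7.6+0, -4.3+0, 6.4+0] = [-7.600,-4.300,6.400]
hi = A.hi+B.hi = [10.9+4.7, 13.4+8.1, 21.3+3.3] = [15.600,21.500,24.600]
diag = √(23.2²+25.8²+18.2²) = √1535.12 = 39.181


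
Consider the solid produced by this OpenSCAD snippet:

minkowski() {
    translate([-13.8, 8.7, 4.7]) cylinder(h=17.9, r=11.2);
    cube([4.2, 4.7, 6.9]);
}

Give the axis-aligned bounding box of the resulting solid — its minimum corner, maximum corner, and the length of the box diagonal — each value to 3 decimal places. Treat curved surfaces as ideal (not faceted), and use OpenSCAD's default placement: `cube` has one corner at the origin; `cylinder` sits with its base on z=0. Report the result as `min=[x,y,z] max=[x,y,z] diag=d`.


min=[-25.000,-2.500,4.700] max=[1.600,24.600,29.500] diag=45.354

A = translate([-13.8, 8.7, 4.7]) cylinder(h=17.9, r=11.2) → bbox [-25,-2.5,4.7] .. [-2.6,19.9,22.6]
B = cube([4.2, 4.7, 6.9]) → bbox [0,0,0] .. [4.2,4.7,6.9]
lo = A.lo+B.lo = [-25+0, -2.5+0, 4.7+0] = [-25.000,-2.500,4.700]
hi = A.hi+B.hi = [-2.6+4.2, 19.9+4.7, 22.6+6.9] = [1.600,24.600,29.500]
diag = √(26.6²+27.1²+24.8²) = √2057.01 = 45.354


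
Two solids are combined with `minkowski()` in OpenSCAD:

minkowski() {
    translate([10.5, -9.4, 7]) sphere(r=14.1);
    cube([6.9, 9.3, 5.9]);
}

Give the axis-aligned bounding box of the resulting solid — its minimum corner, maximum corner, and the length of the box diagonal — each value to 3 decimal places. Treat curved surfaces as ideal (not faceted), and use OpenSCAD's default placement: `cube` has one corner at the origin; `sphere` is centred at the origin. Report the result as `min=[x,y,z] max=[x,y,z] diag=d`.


min=[-3.600,-23.500,-7.100] max=[31.500,14.000,27.000] diag=61.653

A = translate([10.5, -9.4, 7]) sphere(r=14.1) → bbox [-3.6,-23.5,-7.1] .. [24.6,4.7,21.1]
B = cube([6.9, 9.3, 5.9]) → bbox [0,0,0] .. [6.9,9.3,5.9]
lo = A.lo+B.lo = [-3.6+0, -23.5+0, -7.1+0] = [-3.600,-23.500,-7.100]
hi = A.hi+B.hi = [24.6+6.9, 4.7+9.3, 21.1+5.9] = [31.500,14.000,27.000]
diag = √(35.1²+37.5²+34.1²) = √3801.07 = 61.653


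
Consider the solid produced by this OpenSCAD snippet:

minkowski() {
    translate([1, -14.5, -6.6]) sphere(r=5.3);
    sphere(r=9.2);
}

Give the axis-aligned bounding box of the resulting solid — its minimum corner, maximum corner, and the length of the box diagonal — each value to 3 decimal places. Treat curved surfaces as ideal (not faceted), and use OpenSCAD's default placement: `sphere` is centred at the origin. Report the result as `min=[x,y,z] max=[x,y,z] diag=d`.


min=[-13.500,-29.000,-21.100] max=[15.500,0.000,7.900] diag=50.229

A = translate([1, -14.5, -6.6]) sphere(r=5.3) → bbox [-4.3,-19.8,-11.9] .. [6.3,-9.2,-1.3]
B = sphere(r=9.2) → bbox [-9.2,-9.2,-9.2] .. [9.2,9.2,9.2]
lo = A.lo+B.lo = [-4.3-9.2, -19.8-9.2, -11.9-9.2] = [-13.500,-29.000,-21.100]
hi = A.hi+B.hi = [6.3+9.2, -9.2+9.2, -1.3+9.2] = [15.500,0.000,7.900]
diag = √(29²+29²+29²) = √2523 = 50.229


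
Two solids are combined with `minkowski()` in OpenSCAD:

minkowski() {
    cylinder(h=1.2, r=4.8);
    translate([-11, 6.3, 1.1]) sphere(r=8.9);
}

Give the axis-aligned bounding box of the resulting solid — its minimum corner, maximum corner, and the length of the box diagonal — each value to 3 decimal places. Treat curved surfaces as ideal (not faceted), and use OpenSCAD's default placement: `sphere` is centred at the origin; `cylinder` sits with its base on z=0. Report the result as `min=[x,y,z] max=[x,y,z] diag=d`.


min=[-24.700,-7.400,-7.800] max=[2.700,20.000,11.200] diag=43.157

A = translate([-11, 6.3, 1.1]) sphere(r=8.9) → bbox [-19.9,-2.6,-7.8] .. [-2.1,15.2,10]
B = cylinder(h=1.2, r=4.8) → bbox [-4.8,-4.8,0] .. [4.8,4.8,1.2]
lo = A.lo+B.lo = [-19.9-4.8, -2.6-4.8, -7.8+0] = [-24.700,-7.400,-7.800]
hi = A.hi+B.hi = [-2.1+4.8, 15.2+4.8, 10+1.2] = [2.700,20.000,11.200]
diag = √(27.4²+27.4²+19²) = √1862.52 = 43.157


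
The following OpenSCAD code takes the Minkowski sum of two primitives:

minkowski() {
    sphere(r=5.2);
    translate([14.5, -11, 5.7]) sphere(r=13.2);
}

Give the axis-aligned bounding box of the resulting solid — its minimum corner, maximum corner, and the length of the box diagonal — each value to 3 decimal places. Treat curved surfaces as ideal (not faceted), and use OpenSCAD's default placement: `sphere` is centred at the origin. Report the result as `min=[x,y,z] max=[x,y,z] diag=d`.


A = translate([14.5, -11, 5.7]) sphere(r=13.2) → bbox [1.3,-24.2,-7.5] .. [27.7,2.2,18.9]
B = sphere(r=5.2) → bbox [-5.2,-5.2,-5.2] .. [5.2,5.2,5.2]
lo = A.lo+B.lo = [1.3-5.2, -24.2-5.2, -7.5-5.2] = [-3.900,-29.400,-12.700]
hi = A.hi+B.hi = [27.7+5.2, 2.2+5.2, 18.9+5.2] = [32.900,7.400,24.100]
diag = √(36.8²+36.8²+36.8²) = √4062.72 = 63.739

min=[-3.900,-29.400,-12.700] max=[32.900,7.400,24.100] diag=63.739


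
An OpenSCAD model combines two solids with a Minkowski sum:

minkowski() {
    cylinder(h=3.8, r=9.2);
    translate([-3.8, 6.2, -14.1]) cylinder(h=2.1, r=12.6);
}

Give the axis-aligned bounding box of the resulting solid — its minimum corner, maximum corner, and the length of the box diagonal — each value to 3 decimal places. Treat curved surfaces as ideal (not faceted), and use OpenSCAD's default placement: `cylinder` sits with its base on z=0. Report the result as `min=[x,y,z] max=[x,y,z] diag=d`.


min=[-25.600,-15.600,-14.100] max=[18.000,28.000,-8.200] diag=61.941

A = translate([-3.8, 6.2, -14.1]) cylinder(h=2.1, r=12.6) → bbox [-16.4,-6.4,-14.1] .. [8.8,18.8,-12]
B = cylinder(h=3.8, r=9.2) → bbox [-9.2,-9.2,0] .. [9.2,9.2,3.8]
lo = A.lo+B.lo = [-16.4-9.2, -6.4-9.2, -14.1+0] = [-25.600,-15.600,-14.100]
hi = A.hi+B.hi = [8.8+9.2, 18.8+9.2, -12+3.8] = [18.000,28.000,-8.200]
diag = √(43.6²+43.6²+5.9²) = √3836.73 = 61.941


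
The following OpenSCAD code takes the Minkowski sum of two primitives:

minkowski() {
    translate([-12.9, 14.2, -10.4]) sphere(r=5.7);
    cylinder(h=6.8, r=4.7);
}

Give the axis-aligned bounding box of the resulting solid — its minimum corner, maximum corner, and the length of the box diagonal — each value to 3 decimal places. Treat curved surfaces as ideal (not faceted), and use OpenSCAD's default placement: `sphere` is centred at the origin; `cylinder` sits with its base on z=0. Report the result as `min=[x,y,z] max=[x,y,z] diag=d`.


min=[-23.300,3.800,-16.100] max=[-2.500,24.600,2.100] diag=34.591

A = translate([-12.9, 14.2, -10.4]) sphere(r=5.7) → bbox [-18.6,8.5,-16.1] .. [-7.2,19.9,-4.7]
B = cylinder(h=6.8, r=4.7) → bbox [-4.7,-4.7,0] .. [4.7,4.7,6.8]
lo = A.lo+B.lo = [-18.6-4.7, 8.5-4.7, -16.1+0] = [-23.300,3.800,-16.100]
hi = A.hi+B.hi = [-7.2+4.7, 19.9+4.7, -4.7+6.8] = [-2.500,24.600,2.100]
diag = √(20.8²+20.8²+18.2²) = √1196.52 = 34.591


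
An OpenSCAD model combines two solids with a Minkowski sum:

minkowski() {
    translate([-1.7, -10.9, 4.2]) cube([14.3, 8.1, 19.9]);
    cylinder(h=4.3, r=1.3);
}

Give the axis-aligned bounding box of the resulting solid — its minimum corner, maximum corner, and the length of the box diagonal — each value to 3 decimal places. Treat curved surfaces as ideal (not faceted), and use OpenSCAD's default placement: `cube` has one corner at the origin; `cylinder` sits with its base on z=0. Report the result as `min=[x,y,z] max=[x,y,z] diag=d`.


A = translate([-1.7, -10.9, 4.2]) cube([14.3, 8.1, 19.9]) → bbox [-1.7,-10.9,4.2] .. [12.6,-2.8,24.1]
B = cylinder(h=4.3, r=1.3) → bbox [-1.3,-1.3,0] .. [1.3,1.3,4.3]
lo = A.lo+B.lo = [-1.7-1.3, -10.9-1.3, 4.2+0] = [-3.000,-12.200,4.200]
hi = A.hi+B.hi = [12.6+1.3, -2.8+1.3, 24.1+4.3] = [13.900,-1.500,28.400]
diag = √(16.9²+10.7²+24.2²) = √985.74 = 31.396

min=[-3.000,-12.200,4.200] max=[13.900,-1.500,28.400] diag=31.396


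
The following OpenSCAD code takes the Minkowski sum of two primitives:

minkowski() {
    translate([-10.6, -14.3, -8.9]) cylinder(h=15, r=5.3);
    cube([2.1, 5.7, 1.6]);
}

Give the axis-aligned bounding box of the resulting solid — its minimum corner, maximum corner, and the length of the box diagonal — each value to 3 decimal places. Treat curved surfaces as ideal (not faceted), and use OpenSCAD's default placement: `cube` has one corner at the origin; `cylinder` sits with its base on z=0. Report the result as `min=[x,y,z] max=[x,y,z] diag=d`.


A = translate([-10.6, -14.3, -8.9]) cylinder(h=15, r=5.3) → bbox [-15.9,-19.6,-8.9] .. [-5.3,-9,6.1]
B = cube([2.1, 5.7, 1.6]) → bbox [0,0,0] .. [2.1,5.7,1.6]
lo = A.lo+B.lo = [-15.9+0, -19.6+0, -8.9+0] = [-15.900,-19.600,-8.900]
hi = A.hi+B.hi = [-5.3+2.1, -9+5.7, 6.1+1.6] = [-3.200,-3.300,7.700]
diag = √(12.7²+16.3²+16.6²) = √702.54 = 26.505

min=[-15.900,-19.600,-8.900] max=[-3.200,-3.300,7.700] diag=26.505


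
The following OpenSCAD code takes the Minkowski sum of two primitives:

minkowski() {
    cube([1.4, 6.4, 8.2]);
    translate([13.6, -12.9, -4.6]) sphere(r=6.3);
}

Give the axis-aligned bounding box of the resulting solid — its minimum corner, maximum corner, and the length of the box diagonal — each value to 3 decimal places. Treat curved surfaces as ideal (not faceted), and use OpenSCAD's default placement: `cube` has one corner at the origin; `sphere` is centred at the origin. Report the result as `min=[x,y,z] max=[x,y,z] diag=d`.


A = translate([13.6, -12.9, -4.6]) sphere(r=6.3) → bbox [7.3,-19.2,-10.9] .. [19.9,-6.6,1.7]
B = cube([1.4, 6.4, 8.2]) → bbox [0,0,0] .. [1.4,6.4,8.2]
lo = A.lo+B.lo = [7.3+0, -19.2+0, -10.9+0] = [7.300,-19.200,-10.900]
hi = A.hi+B.hi = [19.9+1.4, -6.6+6.4, 1.7+8.2] = [21.300,-0.200,9.900]
diag = √(14²+19²+20.8²) = √989.64 = 31.459

min=[7.300,-19.200,-10.900] max=[21.300,-0.200,9.900] diag=31.459


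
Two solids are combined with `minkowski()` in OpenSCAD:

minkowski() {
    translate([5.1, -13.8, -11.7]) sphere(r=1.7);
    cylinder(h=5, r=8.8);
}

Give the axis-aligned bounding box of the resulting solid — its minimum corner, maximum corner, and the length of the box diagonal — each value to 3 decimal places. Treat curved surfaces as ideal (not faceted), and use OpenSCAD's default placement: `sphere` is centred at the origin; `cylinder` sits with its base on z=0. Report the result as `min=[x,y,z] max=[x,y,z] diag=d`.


A = translate([5.1, -13.8, -11.7]) sphere(r=1.7) → bbox [3.4,-15.5,-13.4] .. [6.8,-12.1,-10]
B = cylinder(h=5, r=8.8) → bbox [-8.8,-8.8,0] .. [8.8,8.8,5]
lo = A.lo+B.lo = [3.4-8.8, -15.5-8.8, -13.4+0] = [-5.400,-24.300,-13.400]
hi = A.hi+B.hi = [6.8+8.8, -12.1+8.8, -10+5] = [15.600,-3.300,-5.000]
diag = √(21²+21²+8.4²) = √952.56 = 30.864

min=[-5.400,-24.300,-13.400] max=[15.600,-3.300,-5.000] diag=30.864


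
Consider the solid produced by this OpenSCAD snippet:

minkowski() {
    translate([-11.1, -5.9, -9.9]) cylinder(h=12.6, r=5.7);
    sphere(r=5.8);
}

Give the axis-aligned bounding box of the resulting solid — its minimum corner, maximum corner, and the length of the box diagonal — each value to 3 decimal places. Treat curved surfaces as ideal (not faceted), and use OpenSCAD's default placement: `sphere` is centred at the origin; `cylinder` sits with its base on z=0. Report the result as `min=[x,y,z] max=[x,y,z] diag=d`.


min=[-22.600,-17.400,-15.700] max=[0.400,5.600,8.500] diag=40.542

A = translate([-11.1, -5.9, -9.9]) cylinder(h=12.6, r=5.7) → bbox [-16.8,-11.6,-9.9] .. [-5.4,-0.2,2.7]
B = sphere(r=5.8) → bbox [-5.8,-5.8,-5.8] .. [5.8,5.8,5.8]
lo = A.lo+B.lo = [-16.8-5.8, -11.6-5.8, -9.9-5.8] = [-22.600,-17.400,-15.700]
hi = A.hi+B.hi = [-5.4+5.8, -0.2+5.8, 2.7+5.8] = [0.400,5.600,8.500]
diag = √(23²+23²+24.2²) = √1643.64 = 40.542


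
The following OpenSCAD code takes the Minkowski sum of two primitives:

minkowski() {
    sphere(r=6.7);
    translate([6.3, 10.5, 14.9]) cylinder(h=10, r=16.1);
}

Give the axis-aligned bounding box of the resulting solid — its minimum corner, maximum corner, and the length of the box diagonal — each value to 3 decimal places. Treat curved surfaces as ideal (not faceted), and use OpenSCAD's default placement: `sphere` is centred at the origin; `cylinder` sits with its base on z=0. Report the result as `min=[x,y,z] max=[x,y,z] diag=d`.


A = translate([6.3, 10.5, 14.9]) cylinder(h=10, r=16.1) → bbox [-9.8,-5.6,14.9] .. [22.4,26.6,24.9]
B = sphere(r=6.7) → bbox [-6.7,-6.7,-6.7] .. [6.7,6.7,6.7]
lo = A.lo+B.lo = [-9.8-6.7, -5.6-6.7, 14.9-6.7] = [-16.500,-12.300,8.200]
hi = A.hi+B.hi = [22.4+6.7, 26.6+6.7, 24.9+6.7] = [29.100,33.300,31.600]
diag = √(45.6²+45.6²+23.4²) = √4706.28 = 68.602

min=[-16.500,-12.300,8.200] max=[29.100,33.300,31.600] diag=68.602


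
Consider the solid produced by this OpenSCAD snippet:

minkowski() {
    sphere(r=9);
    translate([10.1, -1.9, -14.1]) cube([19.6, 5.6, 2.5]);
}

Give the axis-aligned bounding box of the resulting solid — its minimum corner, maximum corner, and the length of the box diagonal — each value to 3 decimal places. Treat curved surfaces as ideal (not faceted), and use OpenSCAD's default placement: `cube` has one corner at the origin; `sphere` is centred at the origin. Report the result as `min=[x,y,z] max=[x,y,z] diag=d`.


A = translate([10.1, -1.9, -14.1]) cube([19.6, 5.6, 2.5]) → bbox [10.1,-1.9,-14.1] .. [29.7,3.7,-11.6]
B = sphere(r=9) → bbox [-9,-9,-9] .. [9,9,9]
lo = A.lo+B.lo = [10.1-9, -1.9-9, -14.1-9] = [1.100,-10.900,-23.100]
hi = A.hi+B.hi = [29.7+9, 3.7+9, -11.6+9] = [38.700,12.700,-2.600]
diag = √(37.6²+23.6²+20.5²) = √2390.97 = 48.898

min=[1.100,-10.900,-23.100] max=[38.700,12.700,-2.600] diag=48.898


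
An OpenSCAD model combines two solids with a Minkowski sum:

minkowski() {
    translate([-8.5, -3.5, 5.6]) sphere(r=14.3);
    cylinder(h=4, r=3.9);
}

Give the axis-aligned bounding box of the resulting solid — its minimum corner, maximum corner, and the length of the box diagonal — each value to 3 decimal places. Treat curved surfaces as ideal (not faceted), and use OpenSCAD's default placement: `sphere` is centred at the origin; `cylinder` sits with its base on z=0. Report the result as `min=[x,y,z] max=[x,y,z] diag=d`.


A = translate([-8.5, -3.5, 5.6]) sphere(r=14.3) → bbox [-22.8,-17.8,-8.7] .. [5.8,10.8,19.9]
B = cylinder(h=4, r=3.9) → bbox [-3.9,-3.9,0] .. [3.9,3.9,4]
lo = A.lo+B.lo = [-22.8-3.9, -17.8-3.9, -8.7+0] = [-26.700,-21.700,-8.700]
hi = A.hi+B.hi = [5.8+3.9, 10.8+3.9, 19.9+4] = [9.700,14.700,23.900]
diag = √(36.4²+36.4²+32.6²) = √3712.68 = 60.932

min=[-26.700,-21.700,-8.700] max=[9.700,14.700,23.900] diag=60.932
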